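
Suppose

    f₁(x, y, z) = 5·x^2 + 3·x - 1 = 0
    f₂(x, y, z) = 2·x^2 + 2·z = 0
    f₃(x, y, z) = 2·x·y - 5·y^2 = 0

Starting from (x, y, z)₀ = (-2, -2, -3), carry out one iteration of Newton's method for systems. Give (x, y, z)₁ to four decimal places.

(-1.2353, -1.0588, -0.9412)

At (-2, -2, -3): F = (13.0000, 2.0000, -12.0000).
Jacobian J = [[10·x + 3, 0, 0], [4·x, 0, 2], [2·y, 2·x - 10·y, 0]].
At the point, J = [[-17.0000, 0.0000, 0.0000], [-8.0000, 0.0000, 2.0000], [-4.0000, 16.0000, 0.0000]] (det J = 544.0000).
Solving J·Δ = −F gives Δ = (0.7647, 0.9412, 2.0588).
Then the next iterate is (x, y, z)₁ = (-1.2353, -1.0588, -0.9412).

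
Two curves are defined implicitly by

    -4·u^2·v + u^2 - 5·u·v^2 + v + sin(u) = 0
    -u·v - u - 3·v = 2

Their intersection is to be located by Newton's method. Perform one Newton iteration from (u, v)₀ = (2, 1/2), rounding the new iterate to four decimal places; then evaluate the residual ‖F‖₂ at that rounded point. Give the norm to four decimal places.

At (2, 1/2): F = (-5.090703, -6.5000).
Jacobian J = [[-8·u·v + 2·u - 5·v^2 + cos(u), -4·u^2 - 10·u·v + 1], [-v - 1, -u - 3]].
At the point, J = [[-5.666147, -25.0000], [-1.5000, -5.0000]] (det J = -9.169266).
Solving J·Δ = −F gives Δ = (-14.9463, 3.1839).
Then the next iterate is (u, v)₁ = (-12.9463, 3.6839).
Re-evaluating at (-12.9463, 3.6839): F = (-1420.386416, 47.587475), so ‖F‖₂ = 1421.1834.

1421.1834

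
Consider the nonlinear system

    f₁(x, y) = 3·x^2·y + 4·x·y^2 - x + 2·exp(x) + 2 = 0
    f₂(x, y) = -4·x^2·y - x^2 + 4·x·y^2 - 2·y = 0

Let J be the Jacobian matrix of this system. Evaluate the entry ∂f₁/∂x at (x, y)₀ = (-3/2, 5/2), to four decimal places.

∂f₁/∂x = 6·x·y + 4·y^2 + 2·exp(x) - 1.
At (-3/2, 5/2) this is 1.9463.

1.9463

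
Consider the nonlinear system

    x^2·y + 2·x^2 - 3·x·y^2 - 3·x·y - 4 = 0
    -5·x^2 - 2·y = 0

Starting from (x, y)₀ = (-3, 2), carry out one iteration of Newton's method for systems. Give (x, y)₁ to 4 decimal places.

(-1.3893, 1.6602)

At (-3, 2): F = (86.0000, -49.0000).
Jacobian J = [[2·x·y + 4·x - 3·y^2 - 3·y, x^2 - 6·x·y - 3·x], [-10·x, -2]].
At the point, J = [[-42.0000, 54.0000], [30.0000, -2.0000]] (det J = -1536.0000).
Solving J·Δ = −F gives Δ = (1.6107, -0.3398).
Then the next iterate is (x, y)₁ = (-1.3893, 1.6602).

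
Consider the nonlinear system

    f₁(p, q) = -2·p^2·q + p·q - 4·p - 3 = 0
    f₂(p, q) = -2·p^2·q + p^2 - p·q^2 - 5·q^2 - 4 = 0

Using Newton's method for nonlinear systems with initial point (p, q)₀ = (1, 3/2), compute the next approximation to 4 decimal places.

At (1, 3/2): F = (-8.5000, -19.5000).
Jacobian J = [[-4·p·q + q - 4, -2·p^2 + p], [-4·p·q + 2·p - q^2, -2·p^2 - 2·p·q - 10·q]].
At the point, J = [[-8.5000, -1.0000], [-6.2500, -20.0000]] (det J = 163.7500).
Solving J·Δ = −F gives Δ = (-0.9191, -0.6878).
Then the next iterate is (p, q)₁ = (0.0809, 0.8122).

(0.0809, 0.8122)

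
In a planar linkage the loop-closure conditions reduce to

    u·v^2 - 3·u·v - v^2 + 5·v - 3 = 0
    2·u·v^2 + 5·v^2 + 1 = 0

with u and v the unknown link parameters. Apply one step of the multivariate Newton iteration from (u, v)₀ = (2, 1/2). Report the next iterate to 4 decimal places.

At (2, 1/2): F = (-3.2500, 3.2500).
Jacobian J = [[v^2 - 3·v, 2·u·v - 3·u - 2·v + 5], [2·v^2, 4·u·v + 10·v]].
At the point, J = [[-1.2500, 0.0000], [0.5000, 9.0000]] (det J = -11.2500).
Solving J·Δ = −F gives Δ = (-2.6000, -0.2167).
Then the next iterate is (u, v)₁ = (-0.6000, 0.2833).

(-0.6000, 0.2833)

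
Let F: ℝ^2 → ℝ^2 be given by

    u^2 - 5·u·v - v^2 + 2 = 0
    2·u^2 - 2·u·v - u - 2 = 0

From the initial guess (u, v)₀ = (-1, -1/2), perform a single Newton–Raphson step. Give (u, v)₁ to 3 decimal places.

(-1.020, -0.540)

At (-1, -1/2): F = (0.250, 0.000).
Jacobian J = [[2·u - 5·v, -5·u - 2·v], [4·u - 2·v - 1, -2·u]].
At the point, J = [[0.500, 6.000], [-4.000, 2.000]] (det J = 25.000).
Solving J·Δ = −F gives Δ = (-0.020, -0.040).
Then the next iterate is (u, v)₁ = (-1.020, -0.540).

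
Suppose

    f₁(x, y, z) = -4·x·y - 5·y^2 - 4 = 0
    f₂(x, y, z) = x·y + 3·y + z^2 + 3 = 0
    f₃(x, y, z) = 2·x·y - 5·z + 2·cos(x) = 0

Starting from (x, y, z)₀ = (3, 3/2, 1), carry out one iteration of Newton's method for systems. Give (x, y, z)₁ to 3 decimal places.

At (3, 3/2, 1): F = (-33.250, 13.000, 2.02002).
Jacobian J = [[-4·y, -4·x - 10·y, 0], [y, x + 3, 2·z], [2·y - 2·sin(x), 2·x, -5]].
At the point, J = [[-6.000, -27.000, 0.000], [1.500, 6.000, 2.000], [2.71776, 6.000, -5.000]] (det J = -97.25904).
Solving J·Δ = −F gives Δ = (-4.808, -0.163, -2.405).
Then the next iterate is (x, y, z)₁ = (-1.808, 1.337, -1.405).

(-1.808, 1.337, -1.405)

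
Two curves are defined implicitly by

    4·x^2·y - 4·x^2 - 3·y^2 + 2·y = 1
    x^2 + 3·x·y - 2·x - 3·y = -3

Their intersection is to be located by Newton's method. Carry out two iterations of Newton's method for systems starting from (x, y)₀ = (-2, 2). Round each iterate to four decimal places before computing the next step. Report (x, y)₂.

(-1.9097, 1.1982)

At (-2, 2): F = (7.0000, -7.0000).
Jacobian J = [[8·x·y - 8·x, 4·x^2 - 6·y + 2], [2·x + 3·y - 2, 3·x - 3]].
At the point, J = [[-16.0000, 6.0000], [0.0000, -9.0000]] (det J = 144.0000).
Solving J·Δ = −F gives Δ = (0.1458, -0.7778).
Then the next iterate is (x, y)₁ = (-1.8542, 1.2222).
Round to (-1.8542, 1.2222) and repeat: F = (0.018827, -0.318752), J = [[-3.296026, 8.419031], [-2.0418, -8.5626]].
Δ = (-0.0555, -0.0240), so (x, y)₂ = (-1.9097, 1.1982).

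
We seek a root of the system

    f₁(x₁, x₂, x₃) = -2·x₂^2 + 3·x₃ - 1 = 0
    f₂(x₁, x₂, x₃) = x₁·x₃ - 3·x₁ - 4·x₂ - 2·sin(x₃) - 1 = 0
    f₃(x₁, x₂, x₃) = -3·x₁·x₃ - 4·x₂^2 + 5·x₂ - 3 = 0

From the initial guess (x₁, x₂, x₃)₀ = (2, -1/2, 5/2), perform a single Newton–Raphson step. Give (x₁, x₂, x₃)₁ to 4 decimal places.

(-1.1192, -1.5688, 1.2125)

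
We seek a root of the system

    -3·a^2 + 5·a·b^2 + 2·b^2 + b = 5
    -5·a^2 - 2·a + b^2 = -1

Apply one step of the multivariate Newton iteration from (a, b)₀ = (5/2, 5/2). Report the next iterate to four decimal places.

(1.3003, 1.8214)

At (5/2, 5/2): F = (69.3750, -29.0000).
Jacobian J = [[-6·a + 5·b^2, 10·a·b + 4·b + 1], [-10·a - 2, 2·b]].
At the point, J = [[16.2500, 73.5000], [-27.0000, 5.0000]] (det J = 2065.7500).
Solving J·Δ = −F gives Δ = (-1.1997, -0.6786).
Then the next iterate is (a, b)₁ = (1.3003, 1.8214).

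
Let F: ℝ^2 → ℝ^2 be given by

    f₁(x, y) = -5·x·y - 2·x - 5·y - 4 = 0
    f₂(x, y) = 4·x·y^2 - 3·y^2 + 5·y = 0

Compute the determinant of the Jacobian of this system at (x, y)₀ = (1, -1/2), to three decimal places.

J = [[-5·y - 2, -5·x - 5], [4·y^2, 8·x·y - 6·y + 5]].
At the point, J = [[0.500, -10.000], [1.000, 4.000]].
det J = 12.000.

12.000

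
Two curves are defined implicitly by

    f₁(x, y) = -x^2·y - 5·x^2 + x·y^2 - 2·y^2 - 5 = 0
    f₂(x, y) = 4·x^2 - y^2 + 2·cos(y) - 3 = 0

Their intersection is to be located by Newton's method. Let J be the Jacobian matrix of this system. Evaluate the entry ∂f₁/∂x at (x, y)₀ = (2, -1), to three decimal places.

-15.000

∂f₁/∂x = -2·x·y - 10·x + y^2.
At (2, -1) this is -15.000.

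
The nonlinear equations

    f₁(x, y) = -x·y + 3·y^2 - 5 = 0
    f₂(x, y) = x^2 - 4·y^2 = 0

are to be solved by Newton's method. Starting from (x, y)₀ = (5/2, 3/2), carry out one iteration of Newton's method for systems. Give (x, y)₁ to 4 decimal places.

At (5/2, 3/2): F = (-2.0000, -2.7500).
Jacobian J = [[-y, -x + 6·y], [2·x, -8·y]].
At the point, J = [[-1.5000, 6.5000], [5.0000, -12.0000]] (det J = -14.5000).
Solving J·Δ = −F gives Δ = (2.8879, 0.9741).
Then the next iterate is (x, y)₁ = (5.3879, 2.4741).

(5.3879, 2.4741)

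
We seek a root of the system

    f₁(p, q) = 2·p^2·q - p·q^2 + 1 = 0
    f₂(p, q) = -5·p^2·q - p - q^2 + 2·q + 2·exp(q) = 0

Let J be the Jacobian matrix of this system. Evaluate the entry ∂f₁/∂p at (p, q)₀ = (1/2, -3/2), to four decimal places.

∂f₁/∂p = 4·p·q - q^2.
At (1/2, -3/2) this is -5.2500.

-5.2500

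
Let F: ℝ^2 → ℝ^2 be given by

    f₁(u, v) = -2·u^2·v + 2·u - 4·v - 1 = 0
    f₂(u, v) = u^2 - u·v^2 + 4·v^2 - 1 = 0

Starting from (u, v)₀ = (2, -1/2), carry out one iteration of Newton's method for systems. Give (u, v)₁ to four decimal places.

(1.2727, -0.1136)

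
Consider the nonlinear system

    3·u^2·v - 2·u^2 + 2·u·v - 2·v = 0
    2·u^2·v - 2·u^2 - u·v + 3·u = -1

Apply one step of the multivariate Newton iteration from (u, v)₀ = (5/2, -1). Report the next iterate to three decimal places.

(2.987, 1.179)

At (5/2, -1): F = (-34.250, -14.000).
Jacobian J = [[6·u·v - 4·u + 2·v, 3·u^2 + 2·u - 2], [4·u·v - 4·u - v + 3, 2·u^2 - u]].
At the point, J = [[-27.000, 21.750], [-16.000, 10.000]] (det J = 78.000).
Solving J·Δ = −F gives Δ = (0.487, 2.179).
Then the next iterate is (u, v)₁ = (2.987, 1.179).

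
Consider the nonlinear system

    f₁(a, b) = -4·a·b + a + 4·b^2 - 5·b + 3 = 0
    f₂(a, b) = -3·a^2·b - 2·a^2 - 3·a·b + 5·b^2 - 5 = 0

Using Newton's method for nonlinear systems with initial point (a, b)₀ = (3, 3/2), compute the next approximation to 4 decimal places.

(2.0378, 0.3622)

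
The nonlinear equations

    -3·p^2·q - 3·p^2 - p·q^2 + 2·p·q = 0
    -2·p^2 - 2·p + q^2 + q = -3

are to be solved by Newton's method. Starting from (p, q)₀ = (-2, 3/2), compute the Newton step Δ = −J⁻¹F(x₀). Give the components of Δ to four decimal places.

At (-2, 3/2): F = (-31.5000, 2.7500).
Jacobian J = [[-6·p·q - 6·p - q^2 + 2·q, -3·p^2 - 2·p·q + 2·p], [-4·p - 2, 2·q + 1]].
At the point, J = [[30.7500, -10.0000], [6.0000, 4.0000]] (det J = 183.0000).
Solving J·Δ = −F gives Δ = (0.5383, -1.4949).

(0.5383, -1.4949)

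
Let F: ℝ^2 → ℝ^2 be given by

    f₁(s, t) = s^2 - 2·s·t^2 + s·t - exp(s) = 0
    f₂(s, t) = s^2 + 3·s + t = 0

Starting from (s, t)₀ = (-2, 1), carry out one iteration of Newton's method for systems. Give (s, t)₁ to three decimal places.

(-15.722, -11.722)

At (-2, 1): F = (5.86466, -1.000).
Jacobian J = [[2·s - 2·t^2 + t - exp(s), -4·s·t + s], [2·s + 3, 1]].
At the point, J = [[-5.13534, 6.000], [-1.000, 1.000]] (det J = 0.86466).
Solving J·Δ = −F gives Δ = (-13.722, -12.722).
Then the next iterate is (s, t)₁ = (-15.722, -11.722).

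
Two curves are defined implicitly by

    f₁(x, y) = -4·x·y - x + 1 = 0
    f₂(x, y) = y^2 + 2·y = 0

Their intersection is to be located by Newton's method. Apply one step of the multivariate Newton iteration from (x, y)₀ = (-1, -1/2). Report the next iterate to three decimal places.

(-4.000, 0.250)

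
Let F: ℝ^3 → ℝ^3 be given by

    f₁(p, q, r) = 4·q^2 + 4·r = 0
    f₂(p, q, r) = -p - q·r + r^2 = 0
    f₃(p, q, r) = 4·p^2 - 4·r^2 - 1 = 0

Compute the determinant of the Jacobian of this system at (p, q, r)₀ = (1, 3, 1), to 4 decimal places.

-352.0000

J = [[0, 8·q, 4], [-1, -r, -q + 2·r], [8·p, 0, -8·r]].
At the point, J = [[0.0000, 24.0000, 4.0000], [-1.0000, -1.0000, -1.0000], [8.0000, 0.0000, -8.0000]].
det J = -352.0000.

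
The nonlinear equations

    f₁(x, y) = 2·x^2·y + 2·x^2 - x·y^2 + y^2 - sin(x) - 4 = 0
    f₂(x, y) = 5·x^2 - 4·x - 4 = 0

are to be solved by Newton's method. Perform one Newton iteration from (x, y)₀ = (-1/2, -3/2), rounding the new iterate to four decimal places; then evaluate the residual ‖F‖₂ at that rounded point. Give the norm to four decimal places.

At (-1/2, -3/2): F = (-0.395574, -0.7500).
Jacobian J = [[4·x·y + 4·x - y^2 - cos(x), 2·x^2 - 2·x·y + 2·y], [10·x - 4, 0]].
At the point, J = [[-2.127583, -4.0000], [-9.0000, 0.0000]] (det J = -36.0000).
Solving J·Δ = −F gives Δ = (-0.0833, -0.0546).
Then the next iterate is (x, y)₁ = (-0.5833, -1.5546).
Re-evaluating at (-0.5833, -1.5546): F = (-0.000122, 0.034394), so ‖F‖₂ = 0.0344.

0.0344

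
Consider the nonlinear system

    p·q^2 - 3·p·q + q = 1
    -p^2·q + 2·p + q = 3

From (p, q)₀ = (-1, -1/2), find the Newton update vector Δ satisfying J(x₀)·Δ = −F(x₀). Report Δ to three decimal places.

(5.000, -1.100)

At (-1, -1/2): F = (-3.250, -5.000).
Jacobian J = [[q^2 - 3·q, 2·p·q - 3·p + 1], [-2·p·q + 2, -p^2 + 1]].
At the point, J = [[1.750, 5.000], [1.000, 0.000]] (det J = -5.000).
Solving J·Δ = −F gives Δ = (5.000, -1.100).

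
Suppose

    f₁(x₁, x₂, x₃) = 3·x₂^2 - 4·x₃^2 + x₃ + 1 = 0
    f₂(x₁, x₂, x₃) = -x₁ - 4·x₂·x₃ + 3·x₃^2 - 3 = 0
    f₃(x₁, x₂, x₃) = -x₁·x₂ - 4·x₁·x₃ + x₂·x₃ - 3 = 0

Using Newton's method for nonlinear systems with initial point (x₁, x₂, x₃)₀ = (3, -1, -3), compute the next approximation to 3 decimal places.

At (3, -1, -3): F = (-35.000, 9.000, 39.000).
Jacobian J = [[0, 6·x₂, -8·x₃ + 1], [-1, -4·x₃, -4·x₂ + 6·x₃], [-x₂ - 4·x₃, -x₁ + x₃, -4·x₁ + x₂]].
At the point, J = [[0.000, -6.000, 25.000], [-1.000, 12.000, -14.000], [13.000, -6.000, -13.000]] (det J = -2580.000).
Solving J·Δ = −F gives Δ = (-0.805, 1.134, 1.672).
Then the next iterate is (x₁, x₂, x₃)₁ = (2.195, 0.134, -1.328).

(2.195, 0.134, -1.328)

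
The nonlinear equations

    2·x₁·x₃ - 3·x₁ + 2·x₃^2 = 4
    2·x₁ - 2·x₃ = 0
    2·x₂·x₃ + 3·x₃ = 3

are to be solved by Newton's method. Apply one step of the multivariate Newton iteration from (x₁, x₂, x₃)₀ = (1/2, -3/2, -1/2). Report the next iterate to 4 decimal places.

At (1/2, -3/2, -1/2): F = (-5.5000, 2.0000, -3.0000).
Jacobian J = [[2·x₃ - 3, 0, 2·x₁ + 4·x₃], [2, 0, -2], [0, 2·x₃, 2·x₂ + 3]].
At the point, J = [[-4.0000, 0.0000, -1.0000], [2.0000, 0.0000, -2.0000], [0.0000, -1.0000, 0.0000]] (det J = 10.0000).
Solving J·Δ = −F gives Δ = (-1.3000, -3.0000, -0.3000).
Then the next iterate is (x₁, x₂, x₃)₁ = (-0.8000, -4.5000, -0.8000).

(-0.8000, -4.5000, -0.8000)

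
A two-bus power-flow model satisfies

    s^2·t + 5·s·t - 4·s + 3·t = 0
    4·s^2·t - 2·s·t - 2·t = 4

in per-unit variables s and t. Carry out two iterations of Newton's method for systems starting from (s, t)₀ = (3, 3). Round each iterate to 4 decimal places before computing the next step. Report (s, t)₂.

At (3, 3): F = (69.0000, 80.0000).
Jacobian J = [[2·s·t + 5·t - 4, s^2 + 5·s + 3], [8·s·t - 2·t, 4·s^2 - 2·s - 2]].
At the point, J = [[29.0000, 27.0000], [66.0000, 28.0000]] (det J = -970.0000).
Solving J·Δ = −F gives Δ = (-0.2351, -2.3031).
Then the next iterate is (s, t)₁ = (2.7649, 0.6969).
Round to (2.7649, 0.6969) and repeat: F = (5.992966, 12.062770), J = [[3.338218, 24.469172], [14.021070, 23.048888]].
Δ = (-0.5900, -0.1644), so (s, t)₂ = (2.1749, 0.5325).

(2.1749, 0.5325)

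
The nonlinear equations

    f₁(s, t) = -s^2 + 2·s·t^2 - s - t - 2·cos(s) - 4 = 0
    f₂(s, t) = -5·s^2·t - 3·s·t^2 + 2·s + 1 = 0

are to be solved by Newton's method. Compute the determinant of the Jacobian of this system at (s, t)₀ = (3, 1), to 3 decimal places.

J = [[-2·s + 2·t^2 + 2·sin(s) - 1, 4·s·t - 1], [-10·s·t - 3·t^2 + 2, -5·s^2 - 6·s·t]].
At the point, J = [[-4.71776, 11.000], [-31.000, -63.000]].
det J = 638.219.

638.219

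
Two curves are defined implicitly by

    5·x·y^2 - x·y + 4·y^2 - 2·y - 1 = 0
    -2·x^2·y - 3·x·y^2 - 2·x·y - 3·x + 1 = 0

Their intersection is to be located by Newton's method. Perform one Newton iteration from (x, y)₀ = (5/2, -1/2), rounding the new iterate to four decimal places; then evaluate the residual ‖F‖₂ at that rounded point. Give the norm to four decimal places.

At (5/2, -1/2): F = (5.3750, 0.3750).
Jacobian J = [[5·y^2 - y, 10·x·y - x + 8·y - 2], [-4·x·y - 3·y^2 - 2·y - 3, -2·x^2 - 6·x·y - 2·x]].
At the point, J = [[1.7500, -21.0000], [2.2500, -10.0000]] (det J = 29.7500).
Solving J·Δ = −F gives Δ = (1.5420, 0.3845).
Then the next iterate is (x, y)₁ = (4.0420, -0.1155).
Re-evaluating at (4.0420, -0.1155): F = (0.020818, -6.580038), so ‖F‖₂ = 6.5801.

6.5801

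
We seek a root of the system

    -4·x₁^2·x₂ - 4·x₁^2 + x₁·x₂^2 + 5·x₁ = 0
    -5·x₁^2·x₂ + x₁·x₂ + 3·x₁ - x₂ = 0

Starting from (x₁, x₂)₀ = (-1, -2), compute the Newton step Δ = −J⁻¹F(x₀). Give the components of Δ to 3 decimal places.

(5.000, -12.000)

At (-1, -2): F = (-5.000, 11.000).
Jacobian J = [[-8·x₁·x₂ - 8·x₁ + x₂^2 + 5, -4·x₁^2 + 2·x₁·x₂], [-10·x₁·x₂ + x₂ + 3, -5·x₁^2 + x₁ - 1]].
At the point, J = [[1.000, 0.000], [-19.000, -7.000]] (det J = -7.000).
Solving J·Δ = −F gives Δ = (5.000, -12.000).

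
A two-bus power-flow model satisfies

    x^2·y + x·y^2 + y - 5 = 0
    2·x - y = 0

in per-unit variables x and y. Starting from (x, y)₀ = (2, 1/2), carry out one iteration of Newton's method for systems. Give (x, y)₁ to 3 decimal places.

At (2, 1/2): F = (-2.000, 3.500).
Jacobian J = [[2·x·y + y^2, x^2 + 2·x·y + 1], [2, -1]].
At the point, J = [[2.250, 7.000], [2.000, -1.000]] (det J = -16.250).
Solving J·Δ = −F gives Δ = (-1.385, 0.731).
Then the next iterate is (x, y)₁ = (0.615, 1.231).

(0.615, 1.231)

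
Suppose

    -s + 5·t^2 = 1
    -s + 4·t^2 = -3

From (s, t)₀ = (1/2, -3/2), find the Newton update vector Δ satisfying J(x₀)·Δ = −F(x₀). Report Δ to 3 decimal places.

(18.500, -0.583)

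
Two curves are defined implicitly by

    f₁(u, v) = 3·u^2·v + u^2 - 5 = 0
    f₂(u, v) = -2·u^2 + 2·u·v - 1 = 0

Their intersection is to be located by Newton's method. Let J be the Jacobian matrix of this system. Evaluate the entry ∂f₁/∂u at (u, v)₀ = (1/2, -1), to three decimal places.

-2.000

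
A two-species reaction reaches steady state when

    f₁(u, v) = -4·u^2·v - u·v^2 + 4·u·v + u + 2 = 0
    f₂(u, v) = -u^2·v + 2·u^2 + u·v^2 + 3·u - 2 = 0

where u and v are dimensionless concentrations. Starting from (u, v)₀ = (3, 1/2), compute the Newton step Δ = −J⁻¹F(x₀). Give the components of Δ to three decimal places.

At (3, 1/2): F = (-7.750, 21.250).
Jacobian J = [[-8·u·v - v^2 + 4·v + 1, -4·u^2 - 2·u·v + 4·u], [-2·u·v + 4·u + v^2 + 3, -u^2 + 2·u·v]].
At the point, J = [[-9.250, -27.000], [12.250, -6.000]] (det J = 386.250).
Solving J·Δ = −F gives Δ = (-1.606, 0.263).

(-1.606, 0.263)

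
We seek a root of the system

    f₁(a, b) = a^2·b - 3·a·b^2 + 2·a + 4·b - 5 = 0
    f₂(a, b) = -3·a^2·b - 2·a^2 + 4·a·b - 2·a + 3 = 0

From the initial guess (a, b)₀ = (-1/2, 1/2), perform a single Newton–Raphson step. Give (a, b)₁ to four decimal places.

(-0.6169, 1.1239)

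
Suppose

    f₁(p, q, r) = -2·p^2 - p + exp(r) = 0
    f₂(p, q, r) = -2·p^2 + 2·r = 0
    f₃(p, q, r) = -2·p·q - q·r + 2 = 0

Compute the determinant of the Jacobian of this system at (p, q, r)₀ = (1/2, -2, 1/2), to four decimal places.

-4.0538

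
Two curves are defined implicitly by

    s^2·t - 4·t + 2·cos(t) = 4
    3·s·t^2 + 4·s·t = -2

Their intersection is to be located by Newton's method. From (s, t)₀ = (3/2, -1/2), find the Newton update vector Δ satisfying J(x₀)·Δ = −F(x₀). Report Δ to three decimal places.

(-0.604, -0.587)

At (3/2, -1/2): F = (-1.36983, 0.125).
Jacobian J = [[2·s·t, s^2 - 2·sin(t) - 4], [3·t^2 + 4·t, 6·s·t + 4·s]].
At the point, J = [[-1.500, -0.79115], [-1.250, 1.500]] (det J = -3.23894).
Solving J·Δ = −F gives Δ = (-0.604, -0.587).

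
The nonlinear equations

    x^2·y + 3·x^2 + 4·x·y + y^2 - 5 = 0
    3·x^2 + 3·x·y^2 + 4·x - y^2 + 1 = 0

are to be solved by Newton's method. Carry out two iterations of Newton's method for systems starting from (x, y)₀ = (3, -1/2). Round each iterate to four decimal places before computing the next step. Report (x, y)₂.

(0.3599, 1.0480)

At (3, -1/2): F = (11.7500, 42.0000).
Jacobian J = [[2·x·y + 6·x + 4·y, x^2 + 4·x + 2·y], [6·x + 3·y^2 + 4, 6·x·y - 2·y]].
At the point, J = [[13.0000, 20.0000], [22.7500, -8.0000]] (det J = -559.0000).
Solving J·Δ = −F gives Δ = (-1.6708, 0.4985).
Then the next iterate is (x, y)₁ = (1.3292, -0.0015).
Round to (1.3292, -0.0015) and repeat: F = (0.289695, 11.617125), J = [[7.965212, 7.080573], [11.975207, -0.008963]].
Δ = (-0.9693, 1.0495), so (x, y)₂ = (0.3599, 1.0480).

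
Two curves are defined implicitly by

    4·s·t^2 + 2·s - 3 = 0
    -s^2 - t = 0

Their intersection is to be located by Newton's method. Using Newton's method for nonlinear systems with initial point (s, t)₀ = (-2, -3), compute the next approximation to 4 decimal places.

(-1.4478, -1.7913)

At (-2, -3): F = (-79.0000, -1.0000).
Jacobian J = [[4·t^2 + 2, 8·s·t], [-2·s, -1]].
At the point, J = [[38.0000, 48.0000], [4.0000, -1.0000]] (det J = -230.0000).
Solving J·Δ = −F gives Δ = (0.5522, 1.2087).
Then the next iterate is (s, t)₁ = (-1.4478, -1.7913).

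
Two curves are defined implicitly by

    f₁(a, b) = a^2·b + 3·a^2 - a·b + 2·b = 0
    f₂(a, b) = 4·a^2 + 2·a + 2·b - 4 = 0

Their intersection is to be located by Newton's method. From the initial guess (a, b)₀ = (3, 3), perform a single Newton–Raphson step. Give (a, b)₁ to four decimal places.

(1.2394, 3.8873)

At (3, 3): F = (51.0000, 44.0000).
Jacobian J = [[2·a·b + 6·a - b, a^2 - a + 2], [8·a + 2, 2]].
At the point, J = [[33.0000, 8.0000], [26.0000, 2.0000]] (det J = -142.0000).
Solving J·Δ = −F gives Δ = (-1.7606, 0.8873).
Then the next iterate is (a, b)₁ = (1.2394, 3.8873).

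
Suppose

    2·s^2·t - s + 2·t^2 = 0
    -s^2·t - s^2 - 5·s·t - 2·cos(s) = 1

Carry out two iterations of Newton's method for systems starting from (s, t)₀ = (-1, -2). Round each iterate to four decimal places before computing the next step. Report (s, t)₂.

(3.2037, -1.6831)

At (-1, -2): F = (5.0000, -11.080605).
Jacobian J = [[4·s·t - 1, 2·s^2 + 4·t], [-2·s·t - 2·s - 5·t + 2·sin(s), -s^2 - 5·s]].
At the point, J = [[7.0000, -6.0000], [6.317058, 4.0000]] (det J = 65.902348).
Solving J·Δ = −F gives Δ = (0.7053, 1.6562).
Then the next iterate is (s, t)₁ = (-0.2947, -0.3438).
Round to (-0.2947, -0.3438) and repeat: F = (0.471380, -3.477358), J = [[-0.594729, -1.201504], [1.524859, 1.386652]].
Δ = (3.4984, -1.3393), so (s, t)₂ = (3.2037, -1.6831).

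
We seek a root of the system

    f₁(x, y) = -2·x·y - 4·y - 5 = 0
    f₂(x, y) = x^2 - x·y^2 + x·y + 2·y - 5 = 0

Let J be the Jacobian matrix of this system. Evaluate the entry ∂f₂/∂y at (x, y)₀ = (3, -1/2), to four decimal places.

∂f₂/∂y = -2·x·y + x + 2.
At (3, -1/2) this is 8.0000.

8.0000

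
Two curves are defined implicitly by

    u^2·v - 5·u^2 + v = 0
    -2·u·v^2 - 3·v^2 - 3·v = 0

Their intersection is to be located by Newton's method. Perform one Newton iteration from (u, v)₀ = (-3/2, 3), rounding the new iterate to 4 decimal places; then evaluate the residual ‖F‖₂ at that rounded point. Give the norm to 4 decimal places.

At (-3/2, 3): F = (-1.5000, -9.0000).
Jacobian J = [[2·u·v - 10·u, u^2 + 1], [-2·v^2, -4·u·v - 6·v - 3]].
At the point, J = [[6.0000, 3.2500], [-18.0000, -3.0000]] (det J = 40.5000).
Solving J·Δ = −F gives Δ = (-0.8333, 2.0000).
Then the next iterate is (u, v)₁ = (-2.3333, 5.0000).
Re-evaluating at (-2.3333, 5.0000): F = (5.0000, 26.6650), so ‖F‖₂ = 27.1297.

27.1297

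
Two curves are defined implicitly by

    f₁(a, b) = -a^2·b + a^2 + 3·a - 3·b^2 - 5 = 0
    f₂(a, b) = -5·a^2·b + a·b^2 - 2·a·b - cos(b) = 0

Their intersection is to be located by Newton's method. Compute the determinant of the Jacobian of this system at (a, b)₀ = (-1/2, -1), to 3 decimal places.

11.409

J = [[-2·a·b + 2·a + 3, -a^2 - 6·b], [-10·a·b + b^2 - 2·b, -5·a^2 + 2·a·b - 2·a + sin(b)]].
At the point, J = [[1.000, 5.750], [-2.000, -0.09147]].
det J = 11.409.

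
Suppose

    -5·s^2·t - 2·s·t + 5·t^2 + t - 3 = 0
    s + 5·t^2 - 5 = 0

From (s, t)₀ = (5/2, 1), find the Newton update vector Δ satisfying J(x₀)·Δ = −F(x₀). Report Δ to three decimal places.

(-1.101, -0.140)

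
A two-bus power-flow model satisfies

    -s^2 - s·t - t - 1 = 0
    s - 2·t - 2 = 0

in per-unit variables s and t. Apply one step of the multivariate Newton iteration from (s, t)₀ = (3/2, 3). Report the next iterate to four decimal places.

At (3/2, 3): F = (-10.7500, -6.5000).
Jacobian J = [[-2·s - t, -s - 1], [1, -2]].
At the point, J = [[-6.0000, -2.5000], [1.0000, -2.0000]] (det J = 14.5000).
Solving J·Δ = −F gives Δ = (-0.3621, -3.4310).
Then the next iterate is (s, t)₁ = (1.1379, -0.4310).

(1.1379, -0.4310)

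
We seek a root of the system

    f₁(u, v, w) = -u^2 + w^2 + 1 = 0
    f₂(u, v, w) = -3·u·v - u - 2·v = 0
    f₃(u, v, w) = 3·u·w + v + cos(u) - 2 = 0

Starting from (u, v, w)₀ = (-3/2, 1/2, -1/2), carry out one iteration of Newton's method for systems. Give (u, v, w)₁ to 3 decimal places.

(-1.175, -0.275, -0.526)

At (-3/2, 1/2, -1/2): F = (-1.000, 2.750, 0.82074).
Jacobian J = [[-2·u, 0, 2·w], [-3·v - 1, -3·u - 2, 0], [3·w - sin(u), 1, 3·u]].
At the point, J = [[3.000, 0.000, -1.000], [-2.500, 2.500, 0.000], [-0.50251, 1.000, -4.500]] (det J = -32.50626).
Solving J·Δ = −F gives Δ = (0.325, -0.775, -0.026).
Then the next iterate is (u, v, w)₁ = (-1.175, -0.275, -0.526).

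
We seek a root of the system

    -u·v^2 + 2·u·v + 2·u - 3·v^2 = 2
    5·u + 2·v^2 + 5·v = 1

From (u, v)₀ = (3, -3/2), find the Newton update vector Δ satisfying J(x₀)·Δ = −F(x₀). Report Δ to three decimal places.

(-2.103, 0.486)

At (3, -3/2): F = (-18.500, 11.000).
Jacobian J = [[-v^2 + 2·v + 2, -2·u·v + 2·u - 6·v], [5, 4·v + 5]].
At the point, J = [[-3.250, 24.000], [5.000, -1.000]] (det J = -116.750).
Solving J·Δ = −F gives Δ = (-2.103, 0.486).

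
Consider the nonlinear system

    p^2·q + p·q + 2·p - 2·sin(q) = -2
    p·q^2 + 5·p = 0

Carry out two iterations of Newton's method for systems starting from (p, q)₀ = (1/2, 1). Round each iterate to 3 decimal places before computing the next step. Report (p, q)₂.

(0.001, 1.324)

At (1/2, 1): F = (2.06706, 3.000).
Jacobian J = [[2·p·q + q + 2, p^2 + p - 2·cos(q)], [q^2 + 5, 2·p·q]].
At the point, J = [[4.000, -0.33060], [6.000, 1.000]] (det J = 5.98363).
Solving J·Δ = −F gives Δ = (-0.511, 0.067).
Then the next iterate is (p, q)₁ = (-0.011, 1.067).
Round to (-0.011, 1.067) and repeat: F = (0.21488, -0.06752), J = [[3.04353, -0.97639], [6.13849, -0.02347]].
Δ = (0.012, 0.257), so (p, q)₂ = (0.001, 1.324).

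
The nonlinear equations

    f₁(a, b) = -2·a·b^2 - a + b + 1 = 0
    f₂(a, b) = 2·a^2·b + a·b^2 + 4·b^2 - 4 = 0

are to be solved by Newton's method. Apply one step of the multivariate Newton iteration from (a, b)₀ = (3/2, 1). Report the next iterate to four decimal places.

(0.7391, 0.9565)

At (3/2, 1): F = (-2.5000, 6.0000).
Jacobian J = [[-2·b^2 - 1, -4·a·b + 1], [4·a·b + b^2, 2·a^2 + 2·a·b + 8·b]].
At the point, J = [[-3.0000, -5.0000], [7.0000, 15.5000]] (det J = -11.5000).
Solving J·Δ = −F gives Δ = (-0.7609, -0.0435).
Then the next iterate is (a, b)₁ = (0.7391, 0.9565).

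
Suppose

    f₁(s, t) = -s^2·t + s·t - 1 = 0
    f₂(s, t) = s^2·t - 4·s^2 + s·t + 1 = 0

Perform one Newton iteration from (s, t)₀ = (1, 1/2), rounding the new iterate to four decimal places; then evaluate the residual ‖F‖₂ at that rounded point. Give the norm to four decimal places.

9.4868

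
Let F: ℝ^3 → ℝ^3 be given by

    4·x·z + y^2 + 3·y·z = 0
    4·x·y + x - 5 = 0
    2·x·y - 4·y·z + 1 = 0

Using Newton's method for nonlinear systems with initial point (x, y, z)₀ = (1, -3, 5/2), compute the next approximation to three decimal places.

(1.169, 1.466, 3.479)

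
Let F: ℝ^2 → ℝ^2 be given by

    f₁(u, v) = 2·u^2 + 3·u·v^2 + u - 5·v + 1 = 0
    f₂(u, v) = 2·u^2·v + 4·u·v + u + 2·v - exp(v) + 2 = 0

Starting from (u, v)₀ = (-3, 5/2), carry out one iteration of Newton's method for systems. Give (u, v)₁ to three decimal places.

(-2.428, 1.534)

At (-3, 5/2): F = (-52.750, 6.81751).
Jacobian J = [[4·u + 3·v^2 + 1, 6·u·v - 5], [4·u·v + 4·v + 1, 2·u^2 + 4·u - exp(v) + 2]].
At the point, J = [[7.750, -50.000], [-19.000, -4.18249]] (det J = -982.41433).
Solving J·Δ = −F gives Δ = (0.572, -0.966).
Then the next iterate is (u, v)₁ = (-2.428, 1.534).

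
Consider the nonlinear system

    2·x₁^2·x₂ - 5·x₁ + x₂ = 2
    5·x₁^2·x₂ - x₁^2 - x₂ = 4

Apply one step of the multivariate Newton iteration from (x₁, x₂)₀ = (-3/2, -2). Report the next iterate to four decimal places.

(-0.6731, -2.0524)

At (-3/2, -2): F = (-5.5000, -26.7500).
Jacobian J = [[4·x₁·x₂ - 5, 2·x₁^2 + 1], [10·x₁·x₂ - 2·x₁, 5·x₁^2 - 1]].
At the point, J = [[7.0000, 5.5000], [33.0000, 10.2500]] (det J = -109.7500).
Solving J·Δ = −F gives Δ = (0.8269, -0.0524).
Then the next iterate is (x₁, x₂)₁ = (-0.6731, -2.0524).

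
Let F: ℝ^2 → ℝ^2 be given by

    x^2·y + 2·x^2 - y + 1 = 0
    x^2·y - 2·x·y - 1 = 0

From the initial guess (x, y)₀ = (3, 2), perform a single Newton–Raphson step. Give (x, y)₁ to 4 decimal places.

(-5.1250, 22.0000)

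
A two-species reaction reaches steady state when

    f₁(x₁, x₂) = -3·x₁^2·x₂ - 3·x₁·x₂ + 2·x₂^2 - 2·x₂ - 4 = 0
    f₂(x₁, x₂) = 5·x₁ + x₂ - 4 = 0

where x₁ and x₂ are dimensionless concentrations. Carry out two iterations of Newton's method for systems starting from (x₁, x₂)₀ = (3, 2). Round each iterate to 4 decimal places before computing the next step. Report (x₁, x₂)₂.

At (3, 2): F = (-72.0000, 13.0000).
Jacobian J = [[-6·x₁·x₂ - 3·x₂, -3·x₁^2 - 3·x₁ + 4·x₂ - 2], [5, 1]].
At the point, J = [[-42.0000, -30.0000], [5.0000, 1.0000]] (det J = 108.0000).
Solving J·Δ = −F gives Δ = (-2.9444, 1.7222).
Then the next iterate is (x₁, x₂)₁ = (0.0556, 3.7222).
Round to (0.0556, 3.7222) and repeat: F = (15.609763, 0.0002), J = [[-12.408326, 12.712726], [5.0000, 1.0000]].
Δ = (0.2054, -1.0274), so (x₁, x₂)₂ = (0.2610, 2.6948).

(0.2610, 2.6948)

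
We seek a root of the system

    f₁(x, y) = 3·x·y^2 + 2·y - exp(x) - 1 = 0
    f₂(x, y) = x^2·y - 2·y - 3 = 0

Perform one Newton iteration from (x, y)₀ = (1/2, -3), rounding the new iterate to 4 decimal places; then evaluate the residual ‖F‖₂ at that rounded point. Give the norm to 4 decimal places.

0.0981

At (1/2, -3): F = (4.851279, 2.2500).
Jacobian J = [[3·y^2 - exp(x), 6·x·y + 2], [2·x·y, x^2 - 2]].
At the point, J = [[25.351279, -7.0000], [-3.0000, -1.7500]] (det J = -65.364738).
Solving J·Δ = −F gives Δ = (0.1111, 1.0953).
Then the next iterate is (x, y)₁ = (0.6111, -1.9047).
Re-evaluating at (0.6111, -1.9047): F = (-0.000861, 0.098103), so ‖F‖₂ = 0.0981.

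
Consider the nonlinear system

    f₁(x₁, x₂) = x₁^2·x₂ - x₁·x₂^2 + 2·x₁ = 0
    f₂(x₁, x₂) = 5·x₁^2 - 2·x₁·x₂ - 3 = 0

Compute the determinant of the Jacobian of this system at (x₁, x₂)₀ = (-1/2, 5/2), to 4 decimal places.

20.7500

J = [[2·x₁·x₂ - x₂^2 + 2, x₁^2 - 2·x₁·x₂], [10·x₁ - 2·x₂, -2·x₁]].
At the point, J = [[-6.7500, 2.7500], [-10.0000, 1.0000]].
det J = 20.7500.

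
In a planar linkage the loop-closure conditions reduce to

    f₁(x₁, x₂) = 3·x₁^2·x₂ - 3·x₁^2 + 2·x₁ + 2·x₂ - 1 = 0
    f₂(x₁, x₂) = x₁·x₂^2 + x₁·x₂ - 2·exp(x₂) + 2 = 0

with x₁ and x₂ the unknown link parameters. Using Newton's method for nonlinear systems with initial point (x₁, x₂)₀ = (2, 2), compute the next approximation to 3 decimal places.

At (2, 2): F = (19.000, -0.77811).
Jacobian J = [[6·x₁·x₂ - 6·x₁ + 2, 3·x₁^2 + 2], [x₂^2 + x₂, 2·x₁·x₂ + x₁ - 2·exp(x₂)]].
At the point, J = [[14.000, 14.000], [6.000, -4.77811]] (det J = -150.89357).
Solving J·Δ = −F gives Δ = (-0.529, -0.828).
Then the next iterate is (x₁, x₂)₁ = (1.471, 1.172).

(1.471, 1.172)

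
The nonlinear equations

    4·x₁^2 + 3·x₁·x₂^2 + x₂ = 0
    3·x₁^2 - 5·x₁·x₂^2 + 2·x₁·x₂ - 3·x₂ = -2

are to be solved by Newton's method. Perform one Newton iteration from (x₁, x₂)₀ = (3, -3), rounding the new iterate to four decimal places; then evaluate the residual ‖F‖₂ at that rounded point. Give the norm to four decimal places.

43.1599

At (3, -3): F = (114.0000, -115.0000).
Jacobian J = [[8·x₁ + 3·x₂^2, 6·x₁·x₂ + 1], [6·x₁ - 5·x₂^2 + 2·x₂, -10·x₁·x₂ + 2·x₁ - 3]].
At the point, J = [[51.0000, -53.0000], [-33.0000, 93.0000]] (det J = 2994.0000).
Solving J·Δ = −F gives Δ = (-1.5053, 0.7024).
Then the next iterate is (x₁, x₂)₁ = (1.4947, -2.2976).
Re-evaluating at (1.4947, -2.2976): F = (30.310323, -30.725612), so ‖F‖₂ = 43.1599.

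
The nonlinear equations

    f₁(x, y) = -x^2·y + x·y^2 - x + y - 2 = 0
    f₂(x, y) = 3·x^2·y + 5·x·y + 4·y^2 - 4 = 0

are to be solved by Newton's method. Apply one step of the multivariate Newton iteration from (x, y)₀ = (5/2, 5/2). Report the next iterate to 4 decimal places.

At (5/2, 5/2): F = (-2.0000, 99.1250).
Jacobian J = [[-2·x·y + y^2 - 1, -x^2 + 2·x·y + 1], [6·x·y + 5·y, 3·x^2 + 5·x + 8·y]].
At the point, J = [[-7.2500, 7.2500], [50.0000, 51.2500]] (det J = -734.0625).
Solving J·Δ = −F gives Δ = (-1.1186, -0.8428).
Then the next iterate is (x, y)₁ = (1.3814, 1.6572).

(1.3814, 1.6572)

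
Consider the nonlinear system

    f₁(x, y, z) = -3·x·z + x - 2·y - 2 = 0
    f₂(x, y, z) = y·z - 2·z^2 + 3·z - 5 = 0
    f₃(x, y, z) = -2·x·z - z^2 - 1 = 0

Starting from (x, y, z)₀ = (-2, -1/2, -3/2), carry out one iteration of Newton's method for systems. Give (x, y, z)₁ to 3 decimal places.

At (-2, -1/2, -3/2): F = (-12.000, -13.250, -9.250).
Jacobian J = [[-3·z + 1, -2, -3·x], [0, z, y - 4·z + 3], [-2·z, 0, -2·x - 2·z]].
At the point, J = [[5.500, -2.000, 6.000], [0.000, -1.500, 8.500], [3.000, 0.000, 7.000]] (det J = -81.750).
Solving J·Δ = −F gives Δ = (0.177, -1.776, 1.245).
Then the next iterate is (x, y, z)₁ = (-1.823, -2.276, -0.255).

(-1.823, -2.276, -0.255)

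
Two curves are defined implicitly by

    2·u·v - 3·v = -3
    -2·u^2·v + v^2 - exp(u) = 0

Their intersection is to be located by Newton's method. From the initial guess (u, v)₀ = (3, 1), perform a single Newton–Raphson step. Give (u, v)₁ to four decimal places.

(2.7626, -0.8417)

At (3, 1): F = (6.0000, -37.085537).
Jacobian J = [[2·v, 2·u - 3], [-4·u·v - exp(u), -2·u^2 + 2·v]].
At the point, J = [[2.0000, 3.0000], [-32.085537, -16.0000]] (det J = 64.256611).
Solving J·Δ = −F gives Δ = (-0.2374, -1.8417).
Then the next iterate is (u, v)₁ = (2.7626, -0.8417).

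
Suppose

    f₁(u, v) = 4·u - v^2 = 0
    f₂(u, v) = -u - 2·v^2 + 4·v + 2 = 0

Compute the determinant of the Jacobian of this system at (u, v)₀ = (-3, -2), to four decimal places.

52.0000

J = [[4, -2·v], [-1, -4·v + 4]].
At the point, J = [[4.0000, 4.0000], [-1.0000, 12.0000]].
det J = 52.0000.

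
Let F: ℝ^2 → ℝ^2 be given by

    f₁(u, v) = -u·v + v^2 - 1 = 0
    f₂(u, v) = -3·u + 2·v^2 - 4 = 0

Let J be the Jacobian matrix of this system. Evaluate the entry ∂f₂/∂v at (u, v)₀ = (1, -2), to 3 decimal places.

-8.000

∂f₂/∂v = 4·v.
At (1, -2) this is -8.000.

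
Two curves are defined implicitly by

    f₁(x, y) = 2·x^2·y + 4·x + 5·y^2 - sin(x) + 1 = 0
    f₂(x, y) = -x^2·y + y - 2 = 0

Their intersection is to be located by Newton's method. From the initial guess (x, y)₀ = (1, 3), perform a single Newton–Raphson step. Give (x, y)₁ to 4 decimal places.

(0.6667, 1.4373)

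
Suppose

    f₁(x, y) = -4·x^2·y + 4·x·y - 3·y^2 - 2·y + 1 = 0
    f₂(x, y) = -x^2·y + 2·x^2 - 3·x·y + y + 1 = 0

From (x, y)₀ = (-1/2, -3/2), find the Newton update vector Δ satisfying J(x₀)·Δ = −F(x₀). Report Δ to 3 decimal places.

(0.369, 0.669)

At (-1/2, -3/2): F = (1.750, -1.875).
Jacobian J = [[-8·x·y + 4·y, -4·x^2 + 4·x - 6·y - 2], [-2·x·y + 4·x - 3·y, -x^2 - 3·x + 1]].
At the point, J = [[-12.000, 4.000], [1.000, 2.250]] (det J = -31.000).
Solving J·Δ = −F gives Δ = (0.369, 0.669).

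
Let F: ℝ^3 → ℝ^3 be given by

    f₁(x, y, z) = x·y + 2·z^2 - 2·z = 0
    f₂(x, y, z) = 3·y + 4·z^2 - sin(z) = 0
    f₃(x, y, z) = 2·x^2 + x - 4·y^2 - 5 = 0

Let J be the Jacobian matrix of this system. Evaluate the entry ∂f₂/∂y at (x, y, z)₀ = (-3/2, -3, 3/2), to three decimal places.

3.000

∂f₂/∂y = 3.
At (-3/2, -3, 3/2) this is 3.000.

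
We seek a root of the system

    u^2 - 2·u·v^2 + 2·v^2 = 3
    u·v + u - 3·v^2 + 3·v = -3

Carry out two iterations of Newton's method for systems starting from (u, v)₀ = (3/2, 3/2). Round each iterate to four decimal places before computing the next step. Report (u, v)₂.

(1.4108, 2.1893)

At (3/2, 3/2): F = (-3.0000, 4.5000).
Jacobian J = [[2·u - 2·v^2, -4·u·v + 4·v], [v + 1, u - 6·v + 3]].
At the point, J = [[-1.5000, -3.0000], [2.5000, -4.5000]] (det J = 14.2500).
Solving J·Δ = −F gives Δ = (-1.8947, -0.0526).
Then the next iterate is (u, v)₁ = (-0.3947, 1.4474).
Round to (-0.3947, 1.4474) and repeat: F = (2.999488, 0.091311), J = [[-4.979334, 8.074755], [2.4474, -6.0791]].
Δ = (1.8055, 0.7419), so (u, v)₂ = (1.4108, 2.1893).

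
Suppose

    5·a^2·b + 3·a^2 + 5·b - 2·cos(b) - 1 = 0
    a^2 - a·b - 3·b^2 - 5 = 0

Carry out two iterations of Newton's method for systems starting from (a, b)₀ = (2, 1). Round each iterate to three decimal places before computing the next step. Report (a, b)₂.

(1.992, -0.490)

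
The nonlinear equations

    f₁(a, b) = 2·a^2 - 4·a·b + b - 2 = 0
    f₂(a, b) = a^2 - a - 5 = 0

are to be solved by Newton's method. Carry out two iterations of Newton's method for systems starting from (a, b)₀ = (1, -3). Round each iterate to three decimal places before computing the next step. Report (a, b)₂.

(3.727, 11.212)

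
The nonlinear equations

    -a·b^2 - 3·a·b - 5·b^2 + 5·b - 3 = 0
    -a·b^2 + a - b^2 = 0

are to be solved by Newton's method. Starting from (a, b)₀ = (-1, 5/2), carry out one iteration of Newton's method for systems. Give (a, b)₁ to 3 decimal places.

At (-1, 5/2): F = (-8.000, -1.000).
Jacobian J = [[-b^2 - 3·b, -2·a·b - 3·a - 10·b + 5], [-b^2 + 1, -2·a·b - 2·b]].
At the point, J = [[-13.750, -12.000], [-5.250, 0.000]] (det J = -63.000).
Solving J·Δ = −F gives Δ = (-0.190, -0.448).
Then the next iterate is (a, b)₁ = (-1.190, 2.052).

(-1.190, 2.052)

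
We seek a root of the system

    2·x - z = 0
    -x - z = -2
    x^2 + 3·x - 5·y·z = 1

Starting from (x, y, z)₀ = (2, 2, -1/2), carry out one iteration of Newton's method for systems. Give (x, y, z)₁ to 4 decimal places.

(0.6667, 7.4667, 1.3333)

At (2, 2, -1/2): F = (4.5000, 0.5000, 14.0000).
Jacobian J = [[2, 0, -1], [-1, 0, -1], [2·x + 3, -5·z, -5·y]].
At the point, J = [[2.0000, 0.0000, -1.0000], [-1.0000, 0.0000, -1.0000], [7.0000, 2.5000, -10.0000]] (det J = 7.5000).
Solving J·Δ = −F gives Δ = (-1.3333, 5.4667, 1.8333).
Then the next iterate is (x, y, z)₁ = (0.6667, 7.4667, 1.3333).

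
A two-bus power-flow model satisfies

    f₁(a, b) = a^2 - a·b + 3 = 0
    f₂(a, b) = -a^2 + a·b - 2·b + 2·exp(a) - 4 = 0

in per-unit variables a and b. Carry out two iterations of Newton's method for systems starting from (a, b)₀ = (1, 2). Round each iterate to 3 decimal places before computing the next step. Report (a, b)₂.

At (1, 2): F = (2.000, -1.56344).
Jacobian J = [[2·a - b, -a], [-2·a + b + 2·exp(a), a - 2]].
At the point, J = [[0.000, -1.000], [5.43656, -1.000]] (det J = 5.43656).
Solving J·Δ = −F gives Δ = (0.655, 2.000).
Then the next iterate is (a, b)₁ = (1.655, 4.000).
Round to (1.655, 4.000) and repeat: F = (-0.88098, 2.34713), J = [[-0.690, -1.655], [11.15616, -0.345]].
Δ = (-0.224, -0.439), so (a, b)₂ = (1.431, 3.561).

(1.431, 3.561)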